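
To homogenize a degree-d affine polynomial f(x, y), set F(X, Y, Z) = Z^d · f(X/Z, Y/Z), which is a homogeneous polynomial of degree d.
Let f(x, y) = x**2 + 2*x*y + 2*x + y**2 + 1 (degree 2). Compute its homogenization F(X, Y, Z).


F(X, Y, Z) = X**2 + 2*X*Y + 2*X*Z + Y**2 + Z**2

deg(f) = 2.
Substitute x = X/Z, y = Y/Z into f, then multiply by Z^2.
  monomial 1·x^2·y^0 ↦ 1·X^2·Y^0·Z^0.
  monomial 2·x^1·y^1 ↦ 2·X^1·Y^1·Z^0.
  monomial 2·x^1·y^0 ↦ 2·X^1·Y^0·Z^1.
  monomial 1·x^0·y^2 ↦ 1·X^0·Y^2·Z^0.
  monomial 1·x^0·y^0 ↦ 1·X^0·Y^0·Z^2.
Collecting: F(X, Y, Z) = X**2 + 2*X*Y + 2*X*Z + Y**2 + Z**2.


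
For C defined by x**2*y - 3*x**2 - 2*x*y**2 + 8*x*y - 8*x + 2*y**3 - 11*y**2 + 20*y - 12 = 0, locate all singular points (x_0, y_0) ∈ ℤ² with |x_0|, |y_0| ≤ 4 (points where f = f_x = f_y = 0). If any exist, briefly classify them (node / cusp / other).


Singular points: {(0, 2)}; classification: node.

Compute partial derivatives:
  f_x = 2*x*y - 6*x - 2*y**2 + 8*y - 8.
  f_y = x**2 - 4*x*y + 8*x + 6*y**2 - 22*y + 20.
Scan x_0 ∈ {−4, ..., 4}. For each x_0, f_y(x_0, y) is a polynomial in y; find its integer roots y ∈ {−4, ..., 4}, then test f_x and f at those candidates.
  x = -4: f_y(-4, y) = 6*y**2 - 6*y + 4; no integer root y with |y| ≤ 4.
  x = -3: f_y(-3, y) = 6*y**2 - 10*y + 5; no integer root y with |y| ≤ 4.
  x = -2: f_y(-2, y) = 6*y**2 - 14*y + 8; vanishes at y ∈ {1}. (-2, 1): f_x = 6 ≠ 0.
  x = -1: f_y(-1, y) = 6*y**2 - 18*y + 13; no integer root y with |y| ≤ 4.
  x = 0: f_y(0, y) = 6*y**2 - 22*y + 20; vanishes at y ∈ {2}. (0, 2): f_x = 0, f = 0 — SINGULAR.
  x = 1: f_y(1, y) = 6*y**2 - 26*y + 29; no integer root y with |y| ≤ 4.
  x = 2: f_y(2, y) = 6*y**2 - 30*y + 40; no integer root y with |y| ≤ 4.
  x = 3: f_y(3, y) = 6*y**2 - 34*y + 53; no integer root y with |y| ≤ 4.
  x = 4: f_y(4, y) = 6*y**2 - 38*y + 68; no integer root y with |y| ≤ 4.
Only singular point on the grid: (0, 2).
Classify: substitute x = 0 + u, y = 2 + v and expand: f = u**2*v - u**2 - 2*u*v**2 + 2*v**3 + v**2.
No constant or linear terms (consistent with a singular point). Quadratic part: -u**2 + v**2. Cubic part: u**2*v - 2*u*v**2 + 2*v**3.
The quadratic part v**2 - u**2 = (v − u)(v + u) splits into two distinct linear factors, so there are two distinct tangent lines y − 2 = ±(x − 0) — this is a node (ordinary double point).
Classification: node.


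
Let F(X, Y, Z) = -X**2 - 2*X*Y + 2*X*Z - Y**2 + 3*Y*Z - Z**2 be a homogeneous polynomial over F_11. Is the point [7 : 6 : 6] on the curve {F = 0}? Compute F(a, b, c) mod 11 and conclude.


F(7,6,6) ≡ 9 (mod 11); P is NOT on the curve.

Evaluate F(7, 6, 6) term-by-term (mod 11).
  -X**2 ↦ -1·49·1·1 = -49
  -2*X*Y ↦ -2·7·6·1 = -84
  2*X*Z ↦ 2·7·1·6 = 84
  -Y**2 ↦ -1·1·36·1 = -36
  3*Y*Z ↦ 3·1·6·6 = 108
  -Z**2 ↦ -1·1·1·36 = -36
Sum: F(7, 6, 6) = (-49) + (-84) + (84) + (-36) + (108) + (-36) = -13.
Reducing mod 11: -13 ≡ 9 (mod 11).
Since F(a, b, c) ≡ 9 ≠ 0 (mod 11), P does NOT lie on the curve.


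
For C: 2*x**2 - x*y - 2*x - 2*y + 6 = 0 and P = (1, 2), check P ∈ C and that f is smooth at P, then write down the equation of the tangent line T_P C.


Tangent line at P: 6 - 3*y = 0.

Step 1: f(1, 2) = 0, so P lies on C.
Step 2: partial derivatives
  f_x(x, y) = 4*x - y - 2, f_y(x, y) = -x - 2.
  f_x(P) = 0, f_y(P) = -3 (gradient nonzero, so P is smooth).
Step 3: tangent line at P: 0·(x − 1) + -3·(y − 2) = 0.
Expanding: 6 - 3*y = 0.


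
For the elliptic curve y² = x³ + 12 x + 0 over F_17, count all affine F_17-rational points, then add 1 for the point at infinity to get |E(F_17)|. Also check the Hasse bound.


Affine points = {(0, 0), (1, 8), (1, 9), (2, 7), (2, 10), (5, 7), (5, 10), (6, 4), (6, 13), (7, 6), (7, 11), (8, 8), (8, 9), (9, 2), (9, 15), (10, 7), (10, 10), (11, 1), (11, 16), (12, 6), (12, 11), (15, 6), (15, 11), (16, 2), (16, 15)}; affine count = 25; |E(F_17)| = 26.

Discriminant check: Δ ∝ 4a³ + 27b² = 4·12³ + 27·0² = 4·1728 + 27·0 ≡ 10 (mod 17). Nonzero ⇒ E is nonsingular.
For each x ∈ F_17, compute rhs = x³ + 12·x + 0 mod 17, then count y ∈ F_17 with y² ≡ rhs.
  x = 0: rhs = 0, matching y values: 0 (1 points).
  x = 1: rhs = 13, matching y values: 8, 9 (2 points).
  x = 2: rhs = 15, matching y values: 7, 10 (2 points).
  x = 3: rhs = 12, matching y values: none (0 points).
  x = 4: rhs = 10, matching y values: none (0 points).
  x = 5: rhs = 15, matching y values: 7, 10 (2 points).
  x = 6: rhs = 16, matching y values: 4, 13 (2 points).
  x = 7: rhs = 2, matching y values: 6, 11 (2 points).
  x = 8: rhs = 13, matching y values: 8, 9 (2 points).
  x = 9: rhs = 4, matching y values: 2, 15 (2 points).
  x = 10: rhs = 15, matching y values: 7, 10 (2 points).
  x = 11: rhs = 1, matching y values: 1, 16 (2 points).
  x = 12: rhs = 2, matching y values: 6, 11 (2 points).
  x = 13: rhs = 7, matching y values: none (0 points).
  x = 14: rhs = 5, matching y values: none (0 points).
  x = 15: rhs = 2, matching y values: 6, 11 (2 points).
  x = 16: rhs = 4, matching y values: 2, 15 (2 points).
Total affine count: 25.
Full point count |E(F_17)| = 25 + 1 = 26.
Hasse bound: |26 − (17+1)| = |8| = 8 ≤ 2√17 ≈ 8.2462 ✓.


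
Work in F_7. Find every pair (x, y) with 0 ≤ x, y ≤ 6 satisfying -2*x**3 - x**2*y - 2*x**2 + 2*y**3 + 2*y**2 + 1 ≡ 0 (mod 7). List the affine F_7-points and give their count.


Affine F_7-points: {(0, 4), (0, 5), (1, 1), (2, 2), (4, 4), (6, 3)}; count = 6.

For each of the 49 pairs (x, y) ∈ F_7², evaluate f(x, y) mod 7. Record the zeros.
  x = 0: [0↦1, 1↦5, 2↦4, 3↦3, 4↦0, 5↦0, 6↦1]  zeros at y ∈ {4, 5}
  x = 1: [0↦4, 1↦0, 2↦5, 3↦3, 4↦6, 5↦5, 6↦5]  zeros at y ∈ {1}
  x = 2: [0↦5, 1↦5, 2↦0, 3↦2, 4↦2, 5↦5, 6↦2]  zeros at y ∈ {2}
  x = 3: [0↦6, 1↦1, 2↦5, 3↦2, 4↦4, 5↦2, 6↦1]  zeros at y ∈ ∅
  x = 4: [0↦2, 1↦4, 2↦1, 3↦5, 4↦0, 5↦5, 6↦4]  zeros at y ∈ {4}
  x = 5: [0↦2, 1↦2, 2↦4, 3↦6, 4↦6, 5↦2, 6↦6]  zeros at y ∈ ∅
  x = 6: [0↦1, 1↦4, 2↦2, 3↦0, 4↦3, 5↦2, 6↦2]  zeros at y ∈ {3}
Collecting zeros: affine points = {(0, 4), (0, 5), (1, 1), (2, 2), (4, 4), (6, 3)}.
Total count |C(F_7)_aff| = 6.


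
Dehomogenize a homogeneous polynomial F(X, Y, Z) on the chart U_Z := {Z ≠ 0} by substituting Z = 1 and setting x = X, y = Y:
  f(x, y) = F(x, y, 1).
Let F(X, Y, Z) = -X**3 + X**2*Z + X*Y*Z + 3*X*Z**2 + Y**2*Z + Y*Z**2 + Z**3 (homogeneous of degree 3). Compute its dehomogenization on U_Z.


f(x, y) = -x**3 + x**2 + x*y + 3*x + y**2 + y + 1

On U_Z we set Z = 1. Each monomial c·X^i·Y^j·Z^k in F becomes c·x^i·y^j·1^k = c·x^i·y^j.
Substituting Z = 1: F(X, Y, 1) = -x**3 + x**2 + x*y + 3*x + y**2 + y + 1.
Note: deg(f) ≤ deg(F) = 3; strict inequality happens when F is divisible by Z (lost terms).


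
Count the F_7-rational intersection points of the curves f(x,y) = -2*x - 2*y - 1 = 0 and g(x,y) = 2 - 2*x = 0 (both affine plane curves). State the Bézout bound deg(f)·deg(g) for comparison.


Common zeros: {(1, 2)}; count = 1; Bézout bound = 1.

deg(f) = 1, deg(g) = 1, so Bézout bound = 1.
Scan x ∈ F_7. For each x, list the y ∈ F_7 with f(x, y) ≡ 0 and those with g(x, y) ≡ 0 (mod 7); the common zeros in that column are the intersection.
  x = 0: f ≡ 0 at y ∈ {3}; g ≡ 0 at y ∈ ∅; common: ∅.
  x = 1: f ≡ 0 at y ∈ {2}; g ≡ 0 at y ∈ {0, 1, 2, 3, 4, 5, 6}; common: {2}.
  x = 2: f ≡ 0 at y ∈ {1}; g ≡ 0 at y ∈ ∅; common: ∅.
  x = 3: f ≡ 0 at y ∈ {0}; g ≡ 0 at y ∈ ∅; common: ∅.
  x = 4: f ≡ 0 at y ∈ {6}; g ≡ 0 at y ∈ ∅; common: ∅.
  x = 5: f ≡ 0 at y ∈ {5}; g ≡ 0 at y ∈ ∅; common: ∅.
  x = 6: f ≡ 0 at y ∈ {4}; g ≡ 0 at y ∈ ∅; common: ∅.
Collecting: common zeros = {(1, 2)}, so the count is 1.
Comparison with the Bézout bound: 1 ≤ 1 = deg(f)·deg(g), as expected for curves with no common component (the bound is attained).


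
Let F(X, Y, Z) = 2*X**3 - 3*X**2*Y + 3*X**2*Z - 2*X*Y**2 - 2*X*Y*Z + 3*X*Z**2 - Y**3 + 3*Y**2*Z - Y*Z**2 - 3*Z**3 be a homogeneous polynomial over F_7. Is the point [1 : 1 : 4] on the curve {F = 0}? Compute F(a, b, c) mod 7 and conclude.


F(1,1,4) ≡ 6 (mod 7); P is NOT on the curve.

Evaluate F(1, 1, 4) term-by-term (mod 7).
  2*X**3 ↦ 2·1·1·1 = 2
  -3*X**2*Y ↦ -3·1·1·1 = -3
  3*X**2*Z ↦ 3·1·1·4 = 12
  -2*X*Y**2 ↦ -2·1·1·1 = -2
  -2*X*Y*Z ↦ -2·1·1·4 = -8
  3*X*Z**2 ↦ 3·1·1·16 = 48
  -Y**3 ↦ -1·1·1·1 = -1
  3*Y**2*Z ↦ 3·1·1·4 = 12
  -Y*Z**2 ↦ -1·1·1·16 = -16
  -3*Z**3 ↦ -3·1·1·64 = -192
Sum: F(1, 1, 4) = (2) + (-3) + (12) + (-2) + (-8) + (48) + (-1) + (12) + (-16) + (-192) = -148.
Reducing mod 7: -148 ≡ 6 (mod 7).
Since F(a, b, c) ≡ 6 ≠ 0 (mod 7), P does NOT lie on the curve.


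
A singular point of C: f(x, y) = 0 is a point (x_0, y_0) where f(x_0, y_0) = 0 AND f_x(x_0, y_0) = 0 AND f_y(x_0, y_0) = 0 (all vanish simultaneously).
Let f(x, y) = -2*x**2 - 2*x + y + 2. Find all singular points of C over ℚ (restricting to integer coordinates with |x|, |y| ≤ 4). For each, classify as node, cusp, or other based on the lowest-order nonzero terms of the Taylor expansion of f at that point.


No singular points in the scanned grid; C is smooth there.

Compute partial derivatives:
  f_x = -4*x - 2.
  f_y = 1.
f_y = 1 is a nonzero constant, so f_y never vanishes: no point (x, y) can satisfy f = f_x = f_y = 0. In particular no (x, y) ∈ {−4, ..., 4}² is singular; the curve is smooth.


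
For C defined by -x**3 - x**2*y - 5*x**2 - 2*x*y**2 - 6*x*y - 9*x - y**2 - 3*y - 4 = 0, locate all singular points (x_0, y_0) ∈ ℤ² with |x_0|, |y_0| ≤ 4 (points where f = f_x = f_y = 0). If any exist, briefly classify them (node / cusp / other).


Singular points: {(-1, -1)}; classification: node.

Compute partial derivatives:
  f_x = -3*x**2 - 2*x*y - 10*x - 2*y**2 - 6*y - 9.
  f_y = -x**2 - 4*x*y - 6*x - 2*y - 3.
Scan x_0 ∈ {−4, ..., 4}. For each x_0, f_y(x_0, y) is a polynomial in y; find its integer roots y ∈ {−4, ..., 4}, then test f_x and f at those candidates.
  x = -4: f_y(-4, y) = 14*y + 5; no integer root y with |y| ≤ 4.
  x = -3: f_y(-3, y) = 10*y + 6; no integer root y with |y| ≤ 4.
  x = -2: f_y(-2, y) = 6*y + 5; no integer root y with |y| ≤ 4.
  x = -1: f_y(-1, y) = 2*y + 2; vanishes at y ∈ {-1}. (-1, -1): f_x = 0, f = 0 — SINGULAR.
  x = 0: f_y(0, y) = -2*y - 3; no integer root y with |y| ≤ 4.
  x = 1: f_y(1, y) = -6*y - 10; no integer root y with |y| ≤ 4.
  x = 2: f_y(2, y) = -10*y - 19; no integer root y with |y| ≤ 4.
  x = 3: f_y(3, y) = -14*y - 30; no integer root y with |y| ≤ 4.
  x = 4: f_y(4, y) = -18*y - 43; no integer root y with |y| ≤ 4.
Only singular point on the grid: (-1, -1).
Classify: substitute x = -1 + u, y = -1 + v and expand: f = -u**3 - u**2*v - u**2 - 2*u*v**2 + v**2.
No constant or linear terms (consistent with a singular point). Quadratic part: -u**2 + v**2. Cubic part: -u**3 - u**2*v - 2*u*v**2.
The quadratic part v**2 - u**2 = (v − u)(v + u) splits into two distinct linear factors, so there are two distinct tangent lines y − -1 = ±(x − -1) — this is a node (ordinary double point).
Classification: node.


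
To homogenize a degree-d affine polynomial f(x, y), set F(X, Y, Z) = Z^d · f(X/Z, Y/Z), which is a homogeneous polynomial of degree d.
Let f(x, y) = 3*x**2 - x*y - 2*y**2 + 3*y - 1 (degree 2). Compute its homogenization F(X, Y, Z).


F(X, Y, Z) = 3*X**2 - X*Y - 2*Y**2 + 3*Y*Z - Z**2

deg(f) = 2.
Substitute x = X/Z, y = Y/Z into f, then multiply by Z^2.
  monomial 3·x^2·y^0 ↦ 3·X^2·Y^0·Z^0.
  monomial -1·x^1·y^1 ↦ -1·X^1·Y^1·Z^0.
  monomial -2·x^0·y^2 ↦ -2·X^0·Y^2·Z^0.
  monomial 3·x^0·y^1 ↦ 3·X^0·Y^1·Z^1.
  monomial -1·x^0·y^0 ↦ -1·X^0·Y^0·Z^2.
Collecting: F(X, Y, Z) = 3*X**2 - X*Y - 2*Y**2 + 3*Y*Z - Z**2.


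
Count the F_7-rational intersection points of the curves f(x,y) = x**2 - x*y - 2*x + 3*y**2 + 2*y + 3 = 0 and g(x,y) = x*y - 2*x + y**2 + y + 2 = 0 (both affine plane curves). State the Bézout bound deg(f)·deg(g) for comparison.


Common zeros: ∅; count = 0; Bézout bound = 4.

deg(f) = 2, deg(g) = 2, so Bézout bound = 4.
Scan x ∈ F_7. For each x, list the y ∈ F_7 with f(x, y) ≡ 0 and those with g(x, y) ≡ 0 (mod 7); the common zeros in that column are the intersection.
  x = 0: f ≡ 0 at y ∈ ∅; g ≡ 0 at y ∈ {3}; common: ∅.
  x = 1: f ≡ 0 at y ∈ ∅; g ≡ 0 at y ∈ {0, 5}; common: ∅.
  x = 2: f ≡ 0 at y ∈ ∅; g ≡ 0 at y ∈ ∅; common: ∅.
  x = 3: f ≡ 0 at y ∈ ∅; g ≡ 0 at y ∈ {4, 6}; common: ∅.
  x = 4: f ≡ 0 at y ∈ ∅; g ≡ 0 at y ∈ {1}; common: ∅.
  x = 5: f ≡ 0 at y ∈ ∅; g ≡ 0 at y ∈ ∅; common: ∅.
  x = 6: f ≡ 0 at y ∈ {3}; g ≡ 0 at y ∈ ∅; common: ∅.
Collecting: common zeros = ∅, so the count is 0.
Comparison with the Bézout bound: 0 ≤ 4 = deg(f)·deg(g), as expected for curves with no common component (the affine F_7-count falls short of the bound because intersections may lie at infinity, over extension fields, or carry multiplicity).


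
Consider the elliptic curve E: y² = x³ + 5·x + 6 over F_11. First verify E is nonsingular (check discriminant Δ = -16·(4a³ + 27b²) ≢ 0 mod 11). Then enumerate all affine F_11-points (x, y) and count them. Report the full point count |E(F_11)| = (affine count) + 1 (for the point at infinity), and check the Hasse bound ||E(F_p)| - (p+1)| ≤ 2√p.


Affine points = {(1, 1), (1, 10), (3, 2), (3, 9), (10, 0)}; affine count = 5; |E(F_11)| = 6.

Discriminant check: Δ ∝ 4a³ + 27b² = 4·5³ + 27·6² = 4·125 + 27·36 ≡ 9 (mod 11). Nonzero ⇒ E is nonsingular.
For each x ∈ F_11, compute rhs = x³ + 5·x + 6 mod 11, then count y ∈ F_11 with y² ≡ rhs.
  x = 0: rhs = 6, matching y values: none (0 points).
  x = 1: rhs = 1, matching y values: 1, 10 (2 points).
  x = 2: rhs = 2, matching y values: none (0 points).
  x = 3: rhs = 4, matching y values: 2, 9 (2 points).
  x = 4: rhs = 2, matching y values: none (0 points).
  x = 5: rhs = 2, matching y values: none (0 points).
  x = 6: rhs = 10, matching y values: none (0 points).
  x = 7: rhs = 10, matching y values: none (0 points).
  x = 8: rhs = 8, matching y values: none (0 points).
  x = 9: rhs = 10, matching y values: none (0 points).
  x = 10: rhs = 0, matching y values: 0 (1 points).
Total affine count: 5.
Full point count |E(F_11)| = 5 + 1 = 6.
Hasse bound: |6 − (11+1)| = |-6| = 6 ≤ 2√11 ≈ 6.6332 ✓.


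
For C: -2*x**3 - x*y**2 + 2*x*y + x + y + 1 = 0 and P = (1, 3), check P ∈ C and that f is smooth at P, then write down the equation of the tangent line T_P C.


Tangent line at P: -8*x - 3*y + 17 = 0.

Step 1: f(1, 3) = 0, so P lies on C.
Step 2: partial derivatives
  f_x(x, y) = -6*x**2 - y**2 + 2*y + 1, f_y(x, y) = -2*x*y + 2*x + 1.
  f_x(P) = -8, f_y(P) = -3 (gradient nonzero, so P is smooth).
Step 3: tangent line at P: -8·(x − 1) + -3·(y − 3) = 0.
Expanding: -8*x - 3*y + 17 = 0.


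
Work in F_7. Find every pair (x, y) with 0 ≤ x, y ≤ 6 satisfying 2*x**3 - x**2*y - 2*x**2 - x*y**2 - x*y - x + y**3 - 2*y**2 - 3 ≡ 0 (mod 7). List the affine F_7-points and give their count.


Affine F_7-points: {(2, 4), (3, 1), (5, 2), (6, 4)}; count = 4.

For each of the 49 pairs (x, y) ∈ F_7², evaluate f(x, y) mod 7. Record the zeros.
  x = 0: [0↦4, 1↦3, 2↦4, 3↦6, 4↦1, 5↦2, 6↦1]  zeros at y ∈ ∅
  x = 1: [0↦3, 1↦6, 2↦2, 3↦4, 4↦4, 5↦1, 6↦1]  zeros at y ∈ ∅
  x = 2: [0↦3, 1↦1, 2↦4, 3↦4, 4↦0, 5↦5, 6↦4]  zeros at y ∈ {4}
  x = 3: [0↦2, 1↦0, 2↦1, 3↦4, 4↦1, 5↦5, 6↦1]  zeros at y ∈ {1}
  x = 4: [0↦5, 1↦1, 2↦5, 3↦2, 4↦5, 5↦6, 6↦4]  zeros at y ∈ ∅
  x = 5: [0↦3, 1↦2, 2↦0, 3↦3, 4↦3, 5↦6, 6↦4]  zeros at y ∈ {2}
  x = 6: [0↦1, 1↦1, 2↦5, 3↦5, 4↦0, 5↦3, 6↦6]  zeros at y ∈ {4}
Collecting zeros: affine points = {(2, 4), (3, 1), (5, 2), (6, 4)}.
Total count |C(F_7)_aff| = 4.


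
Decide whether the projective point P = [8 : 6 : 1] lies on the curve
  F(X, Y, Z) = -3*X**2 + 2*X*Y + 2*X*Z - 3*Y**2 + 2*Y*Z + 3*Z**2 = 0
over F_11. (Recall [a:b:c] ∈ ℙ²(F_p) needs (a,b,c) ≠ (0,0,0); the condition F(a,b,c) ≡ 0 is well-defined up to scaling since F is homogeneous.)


F(8,6,1) ≡ 3 (mod 11); P is NOT on the curve.

Evaluate F(8, 6, 1) term-by-term (mod 11).
  -3*X**2 ↦ -3·64·1·1 = -192
  2*X*Y ↦ 2·8·6·1 = 96
  2*X*Z ↦ 2·8·1·1 = 16
  -3*Y**2 ↦ -3·1·36·1 = -108
  2*Y*Z ↦ 2·1·6·1 = 12
  3*Z**2 ↦ 3·1·1·1 = 3
Sum: F(8, 6, 1) = (-192) + (96) + (16) + (-108) + (12) + (3) = -173.
Reducing mod 11: -173 ≡ 3 (mod 11).
Since F(a, b, c) ≡ 3 ≠ 0 (mod 11), P does NOT lie on the curve.


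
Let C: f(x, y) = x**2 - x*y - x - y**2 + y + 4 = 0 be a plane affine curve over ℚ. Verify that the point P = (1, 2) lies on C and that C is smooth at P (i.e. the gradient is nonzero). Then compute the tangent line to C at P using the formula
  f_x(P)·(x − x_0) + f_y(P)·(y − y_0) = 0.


Tangent line at P: -x - 4*y + 9 = 0.

Step 1: f(1, 2) = 0, so P lies on C.
Step 2: partial derivatives
  f_x(x, y) = 2*x - y - 1, f_y(x, y) = -x - 2*y + 1.
  f_x(P) = -1, f_y(P) = -4 (gradient nonzero, so P is smooth).
Step 3: tangent line at P: -1·(x − 1) + -4·(y − 2) = 0.
Expanding: -x - 4*y + 9 = 0.


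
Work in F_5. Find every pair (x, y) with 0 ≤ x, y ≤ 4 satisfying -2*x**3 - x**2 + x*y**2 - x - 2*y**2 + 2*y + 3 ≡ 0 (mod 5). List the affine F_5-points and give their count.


Affine F_5-points: {(1, 1), (2, 2), (3, 1), (3, 2), (4, 0), (4, 4)}; count = 6.

For each of the 25 pairs (x, y) ∈ F_5², evaluate f(x, y) mod 5. Record the zeros.
  x = 0: [0↦3, 1↦3, 2↦4, 3↦1, 4↦4]  zeros at y ∈ ∅
  x = 1: [0↦4, 1↦0, 2↦4, 3↦1, 4↦1]  zeros at y ∈ {1}
  x = 2: [0↦1, 1↦3, 2↦0, 3↦2, 4↦4]  zeros at y ∈ {2}
  x = 3: [0↦2, 1↦0, 2↦0, 3↦2, 4↦1]  zeros at y ∈ {1, 2}
  x = 4: [0↦0, 1↦4, 2↦2, 3↦4, 4↦0]  zeros at y ∈ {0, 4}
Collecting zeros: affine points = {(1, 1), (2, 2), (3, 1), (3, 2), (4, 0), (4, 4)}.
Total count |C(F_5)_aff| = 6.


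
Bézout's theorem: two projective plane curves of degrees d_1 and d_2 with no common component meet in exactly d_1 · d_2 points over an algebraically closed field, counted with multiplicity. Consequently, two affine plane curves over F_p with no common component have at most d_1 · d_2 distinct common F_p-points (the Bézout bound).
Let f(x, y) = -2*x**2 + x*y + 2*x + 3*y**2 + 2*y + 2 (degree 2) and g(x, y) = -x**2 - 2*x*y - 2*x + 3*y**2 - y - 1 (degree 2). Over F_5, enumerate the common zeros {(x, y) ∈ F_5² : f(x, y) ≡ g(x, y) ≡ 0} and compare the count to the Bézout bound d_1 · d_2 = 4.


Common zeros: ∅; count = 0; Bézout bound = 4.

deg(f) = 2, deg(g) = 2, so Bézout bound = 4.
Scan x ∈ F_5. For each x, list the y ∈ F_5 with f(x, y) ≡ 0 and those with g(x, y) ≡ 0 (mod 5); the common zeros in that column are the intersection.
  x = 0: f ≡ 0 at y ∈ {3}; g ≡ 0 at y ∈ ∅; common: ∅.
  x = 1: f ≡ 0 at y ∈ {2}; g ≡ 0 at y ∈ ∅; common: ∅.
  x = 2: f ≡ 0 at y ∈ {1}; g ≡ 0 at y ∈ ∅; common: ∅.
  x = 3: f ≡ 0 at y ∈ {0}; g ≡ 0 at y ∈ {1, 3}; common: ∅.
  x = 4: f ≡ 0 at y ∈ {4}; g ≡ 0 at y ∈ {0, 3}; common: ∅.
Collecting: common zeros = ∅, so the count is 0.
Comparison with the Bézout bound: 0 ≤ 4 = deg(f)·deg(g), as expected for curves with no common component (the affine F_5-count falls short of the bound because intersections may lie at infinity, over extension fields, or carry multiplicity).


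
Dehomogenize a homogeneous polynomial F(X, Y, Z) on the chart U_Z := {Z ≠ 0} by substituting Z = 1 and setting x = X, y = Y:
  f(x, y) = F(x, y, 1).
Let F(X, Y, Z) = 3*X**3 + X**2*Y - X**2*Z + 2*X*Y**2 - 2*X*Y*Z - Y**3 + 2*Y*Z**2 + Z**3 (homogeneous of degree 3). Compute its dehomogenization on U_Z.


f(x, y) = 3*x**3 + x**2*y - x**2 + 2*x*y**2 - 2*x*y - y**3 + 2*y + 1

On U_Z we set Z = 1. Each monomial c·X^i·Y^j·Z^k in F becomes c·x^i·y^j·1^k = c·x^i·y^j.
Substituting Z = 1: F(X, Y, 1) = 3*x**3 + x**2*y - x**2 + 2*x*y**2 - 2*x*y - y**3 + 2*y + 1.
Note: deg(f) ≤ deg(F) = 3; strict inequality happens when F is divisible by Z (lost terms).


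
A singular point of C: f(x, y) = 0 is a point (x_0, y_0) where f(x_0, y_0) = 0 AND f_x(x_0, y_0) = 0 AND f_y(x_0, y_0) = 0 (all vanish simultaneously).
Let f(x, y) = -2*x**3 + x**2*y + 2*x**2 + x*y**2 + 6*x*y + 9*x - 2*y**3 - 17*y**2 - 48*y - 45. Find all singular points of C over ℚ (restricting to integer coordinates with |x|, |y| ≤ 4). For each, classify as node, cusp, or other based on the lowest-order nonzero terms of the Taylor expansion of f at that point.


Singular points: {(0, -3)}; classification: node.

Compute partial derivatives:
  f_x = -6*x**2 + 2*x*y + 4*x + y**2 + 6*y + 9.
  f_y = x**2 + 2*x*y + 6*x - 6*y**2 - 34*y - 48.
Scan x_0 ∈ {−4, ..., 4}. For each x_0, f_y(x_0, y) is a polynomial in y; find its integer roots y ∈ {−4, ..., 4}, then test f_x and f at those candidates.
  x = -4: f_y(-4, y) = -6*y**2 - 42*y - 56; no integer root y with |y| ≤ 4.
  x = -3: f_y(-3, y) = -6*y**2 - 40*y - 57; no integer root y with |y| ≤ 4.
  x = -2: f_y(-2, y) = -6*y**2 - 38*y - 56; vanishes at y ∈ {-4}. (-2, -4): f_x = -15 ≠ 0.
  x = -1: f_y(-1, y) = -6*y**2 - 36*y - 53; no integer root y with |y| ≤ 4.
  x = 0: f_y(0, y) = -6*y**2 - 34*y - 48; vanishes at y ∈ {-3}. (0, -3): f_x = 0, f = 0 — SINGULAR.
  x = 1: f_y(1, y) = -6*y**2 - 32*y - 41; no integer root y with |y| ≤ 4.
  x = 2: f_y(2, y) = -6*y**2 - 30*y - 32; no integer root y with |y| ≤ 4.
  x = 3: f_y(3, y) = -6*y**2 - 28*y - 21; no integer root y with |y| ≤ 4.
  x = 4: f_y(4, y) = -6*y**2 - 26*y - 8; vanishes at y ∈ {-4}. (4, -4): f_x = -111 ≠ 0.
Only singular point on the grid: (0, -3).
Classify: substitute x = 0 + u, y = -3 + v and expand: f = -2*u**3 + u**2*v - u**2 + u*v**2 - 2*v**3 + v**2.
No constant or linear terms (consistent with a singular point). Quadratic part: -u**2 + v**2. Cubic part: -2*u**3 + u**2*v + u*v**2 - 2*v**3.
The quadratic part v**2 - u**2 = (v − u)(v + u) splits into two distinct linear factors, so there are two distinct tangent lines y − -3 = ±(x − 0) — this is a node (ordinary double point).
Classification: node.


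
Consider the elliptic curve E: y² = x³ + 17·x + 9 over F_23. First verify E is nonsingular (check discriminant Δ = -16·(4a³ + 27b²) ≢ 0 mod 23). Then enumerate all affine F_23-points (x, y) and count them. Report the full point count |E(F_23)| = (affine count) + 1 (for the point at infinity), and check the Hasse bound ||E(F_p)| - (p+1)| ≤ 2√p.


Affine points = {(0, 3), (0, 20), (1, 2), (1, 21), (3, 8), (3, 15), (4, 7), (4, 16), (5, 9), (5, 14), (8, 6), (8, 17), (10, 11), (10, 12), (11, 3), (11, 20), (12, 3), (12, 20), (13, 9), (13, 14), (14, 1), (14, 22), (17, 6), (17, 17), (18, 11), (18, 12), (20, 0), (21, 6), (21, 17)}; affine count = 29; |E(F_23)| = 30.

Discriminant check: Δ ∝ 4a³ + 27b² = 4·17³ + 27·9² = 4·4913 + 27·81 ≡ 12 (mod 23). Nonzero ⇒ E is nonsingular.
For each x ∈ F_23, compute rhs = x³ + 17·x + 9 mod 23, then count y ∈ F_23 with y² ≡ rhs.
  x = 0: rhs = 9, matching y values: 3, 20 (2 points).
  x = 1: rhs = 4, matching y values: 2, 21 (2 points).
  x = 2: rhs = 5, matching y values: none (0 points).
  x = 3: rhs = 18, matching y values: 8, 15 (2 points).
  x = 4: rhs = 3, matching y values: 7, 16 (2 points).
  x = 5: rhs = 12, matching y values: 9, 14 (2 points).
  x = 6: rhs = 5, matching y values: none (0 points).
  x = 7: rhs = 11, matching y values: none (0 points).
  x = 8: rhs = 13, matching y values: 6, 17 (2 points).
  x = 9: rhs = 17, matching y values: none (0 points).
  x = 10: rhs = 6, matching y values: 11, 12 (2 points).
  x = 11: rhs = 9, matching y values: 3, 20 (2 points).
  x = 12: rhs = 9, matching y values: 3, 20 (2 points).
  x = 13: rhs = 12, matching y values: 9, 14 (2 points).
  x = 14: rhs = 1, matching y values: 1, 22 (2 points).
  x = 15: rhs = 5, matching y values: none (0 points).
  x = 16: rhs = 7, matching y values: none (0 points).
  x = 17: rhs = 13, matching y values: 6, 17 (2 points).
  x = 18: rhs = 6, matching y values: 11, 12 (2 points).
  x = 19: rhs = 15, matching y values: none (0 points).
  x = 20: rhs = 0, matching y values: 0 (1 points).
  x = 21: rhs = 13, matching y values: 6, 17 (2 points).
  x = 22: rhs = 14, matching y values: none (0 points).
Total affine count: 29.
Full point count |E(F_23)| = 29 + 1 = 30.
Hasse bound: |30 − (23+1)| = |6| = 6 ≤ 2√23 ≈ 9.5917 ✓.


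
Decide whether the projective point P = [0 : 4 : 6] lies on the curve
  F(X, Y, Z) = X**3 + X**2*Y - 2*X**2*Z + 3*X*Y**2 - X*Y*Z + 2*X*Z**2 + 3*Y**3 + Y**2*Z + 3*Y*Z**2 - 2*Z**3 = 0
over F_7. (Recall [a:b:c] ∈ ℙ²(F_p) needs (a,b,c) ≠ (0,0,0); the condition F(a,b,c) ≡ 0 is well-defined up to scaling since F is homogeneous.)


F(0,4,6) ≡ 1 (mod 7); P is NOT on the curve.

Evaluate F(0, 4, 6) term-by-term (mod 7).
  X**3 ↦ 1·0·1·1 = 0
  X**2*Y ↦ 1·0·4·1 = 0
  -2*X**2*Z ↦ -2·0·1·6 = 0
  3*X*Y**2 ↦ 3·0·16·1 = 0
  -X*Y*Z ↦ -1·0·4·6 = 0
  2*X*Z**2 ↦ 2·0·1·36 = 0
  3*Y**3 ↦ 3·1·64·1 = 192
  Y**2*Z ↦ 1·1·16·6 = 96
  3*Y*Z**2 ↦ 3·1·4·36 = 432
  -2*Z**3 ↦ -2·1·1·216 = -432
Sum: F(0, 4, 6) = (0) + (0) + (0) + (0) + (0) + (0) + (192) + (96) + (432) + (-432) = 288.
Reducing mod 7: 288 ≡ 1 (mod 7).
Since F(a, b, c) ≡ 1 ≠ 0 (mod 7), P does NOT lie on the curve.


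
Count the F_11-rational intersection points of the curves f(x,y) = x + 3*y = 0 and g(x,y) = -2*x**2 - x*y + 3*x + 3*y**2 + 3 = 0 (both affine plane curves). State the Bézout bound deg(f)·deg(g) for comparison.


Common zeros: {(2, 3), (3, 10)}; count = 2; Bézout bound = 2.

deg(f) = 1, deg(g) = 2, so Bézout bound = 2.
Scan x ∈ F_11. For each x, list the y ∈ F_11 with f(x, y) ≡ 0 and those with g(x, y) ≡ 0 (mod 11); the common zeros in that column are the intersection.
  x = 0: f ≡ 0 at y ∈ {0}; g ≡ 0 at y ∈ ∅; common: ∅.
  x = 1: f ≡ 0 at y ∈ {7}; g ≡ 0 at y ∈ ∅; common: ∅.
  x = 2: f ≡ 0 at y ∈ {3}; g ≡ 0 at y ∈ {3, 5}; common: {3}.
  x = 3: f ≡ 0 at y ∈ {10}; g ≡ 0 at y ∈ {2, 10}; common: {10}.
  x = 4: f ≡ 0 at y ∈ {6}; g ≡ 0 at y ∈ {8}; common: ∅.
  x = 5: f ≡ 0 at y ∈ {2}; g ≡ 0 at y ∈ ∅; common: ∅.
  x = 6: f ≡ 0 at y ∈ {9}; g ≡ 0 at y ∈ ∅; common: ∅.
  x = 7: f ≡ 0 at y ∈ {5}; g ≡ 0 at y ∈ ∅; common: ∅.
  x = 8: f ≡ 0 at y ∈ {1}; g ≡ 0 at y ∈ {5}; common: ∅.
  x = 9: f ≡ 0 at y ∈ {8}; g ≡ 0 at y ∈ {0, 3}; common: ∅.
  x = 10: f ≡ 0 at y ∈ {4}; g ≡ 0 at y ∈ {8, 10}; common: ∅.
Collecting: common zeros = {(2, 3), (3, 10)}, so the count is 2.
Comparison with the Bézout bound: 2 ≤ 2 = deg(f)·deg(g), as expected for curves with no common component (the bound is attained).


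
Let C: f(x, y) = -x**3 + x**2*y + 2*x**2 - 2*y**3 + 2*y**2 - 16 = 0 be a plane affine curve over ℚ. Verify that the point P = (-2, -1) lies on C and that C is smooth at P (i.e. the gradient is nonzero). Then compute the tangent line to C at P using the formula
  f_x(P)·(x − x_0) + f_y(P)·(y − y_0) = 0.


Tangent line at P: -16*x - 6*y - 38 = 0.

Step 1: f(-2, -1) = 0, so P lies on C.
Step 2: partial derivatives
  f_x(x, y) = -3*x**2 + 2*x*y + 4*x, f_y(x, y) = x**2 - 6*y**2 + 4*y.
  f_x(P) = -16, f_y(P) = -6 (gradient nonzero, so P is smooth).
Step 3: tangent line at P: -16·(x − -2) + -6·(y − -1) = 0.
Expanding: -16*x - 6*y - 38 = 0.


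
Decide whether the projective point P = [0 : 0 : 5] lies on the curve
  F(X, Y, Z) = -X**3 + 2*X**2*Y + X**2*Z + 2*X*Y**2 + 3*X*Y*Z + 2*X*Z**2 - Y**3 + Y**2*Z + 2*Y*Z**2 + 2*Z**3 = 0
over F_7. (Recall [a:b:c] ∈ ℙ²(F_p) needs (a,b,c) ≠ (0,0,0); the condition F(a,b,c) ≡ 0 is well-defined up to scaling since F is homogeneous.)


F(0,0,5) ≡ 5 (mod 7); P is NOT on the curve.

Evaluate F(0, 0, 5) term-by-term (mod 7).
  -X**3 ↦ -1·0·1·1 = 0
  2*X**2*Y ↦ 2·0·0·1 = 0
  X**2*Z ↦ 1·0·1·5 = 0
  2*X*Y**2 ↦ 2·0·0·1 = 0
  3*X*Y*Z ↦ 3·0·0·5 = 0
  2*X*Z**2 ↦ 2·0·1·25 = 0
  -Y**3 ↦ -1·1·0·1 = 0
  Y**2*Z ↦ 1·1·0·5 = 0
  2*Y*Z**2 ↦ 2·1·0·25 = 0
  2*Z**3 ↦ 2·1·1·125 = 250
Sum: F(0, 0, 5) = (0) + (0) + (0) + (0) + (0) + (0) + (0) + (0) + (0) + (250) = 250.
Reducing mod 7: 250 ≡ 5 (mod 7).
Since F(a, b, c) ≡ 5 ≠ 0 (mod 7), P does NOT lie on the curve.


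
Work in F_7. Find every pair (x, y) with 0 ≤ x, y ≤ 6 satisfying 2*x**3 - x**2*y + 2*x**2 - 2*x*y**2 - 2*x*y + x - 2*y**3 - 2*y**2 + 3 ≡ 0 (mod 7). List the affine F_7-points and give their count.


Affine F_7-points: {(0, 2), (1, 3), (1, 4), (1, 5), (3, 2), (3, 4), (4, 2), (4, 3), (4, 4), (5, 0), (5, 1), (6, 3)}; count = 12.

For each of the 49 pairs (x, y) ∈ F_7², evaluate f(x, y) mod 7. Record the zeros.
  x = 0: [0↦3, 1↦6, 2↦0, 3↦1, 4↦4, 5↦4, 6↦3]  zeros at y ∈ {2}
  x = 1: [0↦1, 1↦6, 2↦5, 3↦0, 4↦0, 5↦0, 6↦2]  zeros at y ∈ {3, 4, 5}
  x = 2: [0↦1, 1↦6, 2↦1, 3↦2, 4↦4, 5↦2, 6↦5]  zeros at y ∈ ∅
  x = 3: [0↦1, 1↦4, 2↦0, 3↦5, 4↦0, 5↦1, 6↦3]  zeros at y ∈ {2, 4}
  x = 4: [0↦6, 1↦5, 2↦0, 3↦0, 4↦0, 5↦2, 6↦1]  zeros at y ∈ {2, 3, 4}
  x = 5: [0↦0, 1↦0, 2↦6, 3↦6, 4↦2, 5↦3, 6↦4]  zeros at y ∈ {0, 1}
  x = 6: [0↦2, 1↦1, 2↦2, 3↦0, 4↦4, 5↦2, 6↦3]  zeros at y ∈ {3}
Collecting zeros: affine points = {(0, 2), (1, 3), (1, 4), (1, 5), (3, 2), (3, 4), (4, 2), (4, 3), (4, 4), (5, 0), (5, 1), (6, 3)}.
Total count |C(F_7)_aff| = 12.


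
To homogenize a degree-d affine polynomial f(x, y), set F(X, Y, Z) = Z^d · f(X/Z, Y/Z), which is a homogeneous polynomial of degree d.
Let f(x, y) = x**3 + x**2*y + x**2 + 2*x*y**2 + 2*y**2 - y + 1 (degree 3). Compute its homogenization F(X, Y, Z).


F(X, Y, Z) = X**3 + X**2*Y + X**2*Z + 2*X*Y**2 + 2*Y**2*Z - Y*Z**2 + Z**3

deg(f) = 3.
Substitute x = X/Z, y = Y/Z into f, then multiply by Z^3.
  monomial 1·x^3·y^0 ↦ 1·X^3·Y^0·Z^0.
  monomial 1·x^2·y^1 ↦ 1·X^2·Y^1·Z^0.
  monomial 1·x^2·y^0 ↦ 1·X^2·Y^0·Z^1.
  monomial 2·x^1·y^2 ↦ 2·X^1·Y^2·Z^0.
  monomial 2·x^0·y^2 ↦ 2·X^0·Y^2·Z^1.
  monomial -1·x^0·y^1 ↦ -1·X^0·Y^1·Z^2.
  monomial 1·x^0·y^0 ↦ 1·X^0·Y^0·Z^3.
Collecting: F(X, Y, Z) = X**3 + X**2*Y + X**2*Z + 2*X*Y**2 + 2*Y**2*Z - Y*Z**2 + Z**3.


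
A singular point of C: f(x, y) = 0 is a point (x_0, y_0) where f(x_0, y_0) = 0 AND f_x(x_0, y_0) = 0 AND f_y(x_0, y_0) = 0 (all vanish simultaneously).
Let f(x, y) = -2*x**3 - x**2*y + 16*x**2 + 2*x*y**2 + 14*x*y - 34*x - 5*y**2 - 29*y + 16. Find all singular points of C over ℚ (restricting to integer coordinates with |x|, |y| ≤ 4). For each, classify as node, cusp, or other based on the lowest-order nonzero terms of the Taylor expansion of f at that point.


Singular points: {(3, -2)}; classification: cusp.

Compute partial derivatives:
  f_x = -6*x**2 - 2*x*y + 32*x + 2*y**2 + 14*y - 34.
  f_y = -x**2 + 4*x*y + 14*x - 10*y - 29.
Scan x_0 ∈ {−4, ..., 4}. For each x_0, f_y(x_0, y) is a polynomial in y; find its integer roots y ∈ {−4, ..., 4}, then test f_x and f at those candidates.
  x = -4: f_y(-4, y) = -26*y - 101; no integer root y with |y| ≤ 4.
  x = -3: f_y(-3, y) = -22*y - 80; no integer root y with |y| ≤ 4.
  x = -2: f_y(-2, y) = -18*y - 61; no integer root y with |y| ≤ 4.
  x = -1: f_y(-1, y) = -14*y - 44; no integer root y with |y| ≤ 4.
  x = 0: f_y(0, y) = -10*y - 29; no integer root y with |y| ≤ 4.
  x = 1: f_y(1, y) = -6*y - 16; no integer root y with |y| ≤ 4.
  x = 2: f_y(2, y) = -2*y - 5; no integer root y with |y| ≤ 4.
  x = 3: f_y(3, y) = 2*y + 4; vanishes at y ∈ {-2}. (3, -2): f_x = 0, f = 0 — SINGULAR.
  x = 4: f_y(4, y) = 6*y + 11; no integer root y with |y| ≤ 4.
Only singular point on the grid: (3, -2).
Classify: substitute x = 3 + u, y = -2 + v and expand: f = -2*u**3 - u**2*v + 2*u*v**2 + v**2.
No constant or linear terms (consistent with a singular point). Quadratic part: v**2. Cubic part: -2*u**3 - u**2*v + 2*u*v**2.
The quadratic part v**2 is a perfect square, so there is a single (double) tangent line v = 0, i.e. y = -2. Restricting the cubic part to that line (v = 0) leaves -2*u**3 ≠ 0, so f is not divisible by v and the branch is v² ≈ 2*u**3 to lowest order — this is a cusp.
Classification: cusp.


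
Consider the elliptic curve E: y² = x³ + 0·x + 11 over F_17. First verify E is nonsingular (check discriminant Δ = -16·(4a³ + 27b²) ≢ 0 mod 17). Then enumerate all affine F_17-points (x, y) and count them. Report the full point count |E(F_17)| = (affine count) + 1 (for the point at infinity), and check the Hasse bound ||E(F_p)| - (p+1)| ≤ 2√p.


Affine points = {(2, 6), (2, 11), (3, 2), (3, 15), (5, 0), (8, 8), (8, 9), (9, 3), (9, 14), (10, 5), (10, 12), (11, 4), (11, 13), (13, 7), (13, 10), (14, 1), (14, 16)}; affine count = 17; |E(F_17)| = 18.

Discriminant check: Δ ∝ 4a³ + 27b² = 4·0³ + 27·11² = 4·0 + 27·121 ≡ 3 (mod 17). Nonzero ⇒ E is nonsingular.
For each x ∈ F_17, compute rhs = x³ + 0·x + 11 mod 17, then count y ∈ F_17 with y² ≡ rhs.
  x = 0: rhs = 11, matching y values: none (0 points).
  x = 1: rhs = 12, matching y values: none (0 points).
  x = 2: rhs = 2, matching y values: 6, 11 (2 points).
  x = 3: rhs = 4, matching y values: 2, 15 (2 points).
  x = 4: rhs = 7, matching y values: none (0 points).
  x = 5: rhs = 0, matching y values: 0 (1 points).
  x = 6: rhs = 6, matching y values: none (0 points).
  x = 7: rhs = 14, matching y values: none (0 points).
  x = 8: rhs = 13, matching y values: 8, 9 (2 points).
  x = 9: rhs = 9, matching y values: 3, 14 (2 points).
  x = 10: rhs = 8, matching y values: 5, 12 (2 points).
  x = 11: rhs = 16, matching y values: 4, 13 (2 points).
  x = 12: rhs = 5, matching y values: none (0 points).
  x = 13: rhs = 15, matching y values: 7, 10 (2 points).
  x = 14: rhs = 1, matching y values: 1, 16 (2 points).
  x = 15: rhs = 3, matching y values: none (0 points).
  x = 16: rhs = 10, matching y values: none (0 points).
Total affine count: 17.
Full point count |E(F_17)| = 17 + 1 = 18.
Hasse bound: |18 − (17+1)| = |0| = 0 ≤ 2√17 ≈ 8.2462 ✓.


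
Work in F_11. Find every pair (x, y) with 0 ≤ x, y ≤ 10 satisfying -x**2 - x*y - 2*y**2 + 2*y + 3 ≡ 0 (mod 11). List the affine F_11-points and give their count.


Affine F_11-points: {(2, 4), (2, 7), (5, 0), (5, 4), (6, 0), (6, 9), (7, 5), (7, 9), (10, 2), (10, 5)}; count = 10.

For each of the 121 pairs (x, y) ∈ F_11², evaluate f(x, y) mod 11. Record the zeros.
  x = 0: [0↦3, 1↦3, 2↦10, 3↦2, 4↦1, 5↦7, 6↦9, 7↦7, 8↦1, 9↦2, 10↦10]  zeros at y ∈ ∅
  x = 1: [0↦2, 1↦1, 2↦7, 3↦9, 4↦7, 5↦1, 6↦2, 7↦10, 8↦3, 9↦3, 10↦10]  zeros at y ∈ ∅
  x = 2: [0↦10, 1↦8, 2↦2, 3↦3, 4↦0, 5↦4, 6↦4, 7↦0, 8↦3, 9↦2, 10↦8]  zeros at y ∈ {4, 7}
  x = 3: [0↦5, 1↦2, 2↦6, 3↦6, 4↦2, 5↦5, 6↦4, 7↦10, 8↦1, 9↦10, 10↦4]  zeros at y ∈ ∅
  x = 4: [0↦9, 1↦5, 2↦8, 3↦7, 4↦2, 5↦4, 6↦2, 7↦7, 8↦8, 9↦5, 10↦9]  zeros at y ∈ ∅
  x = 5: [0↦0, 1↦6, 2↦8, 3↦6, 4↦0, 5↦1, 6↦9, 7↦2, 8↦2, 9↦9, 10↦1]  zeros at y ∈ {0, 4}
  x = 6: [0↦0, 1↦5, 2↦6, 3↦3, 4↦7, 5↦7, 6↦3, 7↦6, 8↦5, 9↦0, 10↦2]  zeros at y ∈ {0, 9}
  x = 7: [0↦9, 1↦2, 2↦2, 3↦9, 4↦1, 5↦0, 6↦6, 7↦8, 8↦6, 9↦0, 10↦1]  zeros at y ∈ {5, 9}
  x = 8: [0↦5, 1↦8, 2↦7, 3↦2, 4↦4, 5↦2, 6↦7, 7↦8, 8↦5, 9↦9, 10↦9]  zeros at y ∈ ∅
  x = 9: [0↦10, 1↦1, 2↦10, 3↦4, 4↦5, 5↦2, 6↦6, 7↦6, 8↦2, 9↦5, 10↦4]  zeros at y ∈ ∅
  x = 10: [0↦2, 1↦3, 2↦0, 3↦4, 4↦4, 5↦0, 6↦3, 7↦2, 8↦8, 9↦10, 10↦8]  zeros at y ∈ {2, 5}
Collecting zeros: affine points = {(2, 4), (2, 7), (5, 0), (5, 4), (6, 0), (6, 9), (7, 5), (7, 9), (10, 2), (10, 5)}.
Total count |C(F_11)_aff| = 10.


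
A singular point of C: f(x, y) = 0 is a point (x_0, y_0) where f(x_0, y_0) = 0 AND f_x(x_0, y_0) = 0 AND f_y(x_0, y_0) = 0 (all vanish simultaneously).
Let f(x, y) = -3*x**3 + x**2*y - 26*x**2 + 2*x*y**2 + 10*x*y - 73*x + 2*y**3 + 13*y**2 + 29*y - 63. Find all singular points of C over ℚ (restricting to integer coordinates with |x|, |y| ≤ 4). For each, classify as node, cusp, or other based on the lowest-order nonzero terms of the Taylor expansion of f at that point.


Singular points: {(-3, -1)}; classification: cusp.

Compute partial derivatives:
  f_x = -9*x**2 + 2*x*y - 52*x + 2*y**2 + 10*y - 73.
  f_y = x**2 + 4*x*y + 10*x + 6*y**2 + 26*y + 29.
Scan x_0 ∈ {−4, ..., 4}. For each x_0, f_y(x_0, y) is a polynomial in y; find its integer roots y ∈ {−4, ..., 4}, then test f_x and f at those candidates.
  x = -4: f_y(-4, y) = 6*y**2 + 10*y + 5; no integer root y with |y| ≤ 4.
  x = -3: f_y(-3, y) = 6*y**2 + 14*y + 8; vanishes at y ∈ {-1}. (-3, -1): f_x = 0, f = 0 — SINGULAR.
  x = -2: f_y(-2, y) = 6*y**2 + 18*y + 13; no integer root y with |y| ≤ 4.
  x = -1: f_y(-1, y) = 6*y**2 + 22*y + 20; vanishes at y ∈ {-2}. (-1, -2): f_x = -38 ≠ 0.
  x = 0: f_y(0, y) = 6*y**2 + 26*y + 29; no integer root y with |y| ≤ 4.
  x = 1: f_y(1, y) = 6*y**2 + 30*y + 40; no integer root y with |y| ≤ 4.
  x = 2: f_y(2, y) = 6*y**2 + 34*y + 53; no integer root y with |y| ≤ 4.
  x = 3: f_y(3, y) = 6*y**2 + 38*y + 68; no integer root y with |y| ≤ 4.
  x = 4: f_y(4, y) = 6*y**2 + 42*y + 85; no integer root y with |y| ≤ 4.
Only singular point on the grid: (-3, -1).
Classify: substitute x = -3 + u, y = -1 + v and expand: f = -3*u**3 + u**2*v + 2*u*v**2 + 2*v**3 + v**2.
No constant or linear terms (consistent with a singular point). Quadratic part: v**2. Cubic part: -3*u**3 + u**2*v + 2*u*v**2 + 2*v**3.
The quadratic part v**2 is a perfect square, so there is a single (double) tangent line v = 0, i.e. y = -1. Restricting the cubic part to that line (v = 0) leaves -3*u**3 ≠ 0, so f is not divisible by v and the branch is v² ≈ 3*u**3 to lowest order — this is a cusp.
Classification: cusp.


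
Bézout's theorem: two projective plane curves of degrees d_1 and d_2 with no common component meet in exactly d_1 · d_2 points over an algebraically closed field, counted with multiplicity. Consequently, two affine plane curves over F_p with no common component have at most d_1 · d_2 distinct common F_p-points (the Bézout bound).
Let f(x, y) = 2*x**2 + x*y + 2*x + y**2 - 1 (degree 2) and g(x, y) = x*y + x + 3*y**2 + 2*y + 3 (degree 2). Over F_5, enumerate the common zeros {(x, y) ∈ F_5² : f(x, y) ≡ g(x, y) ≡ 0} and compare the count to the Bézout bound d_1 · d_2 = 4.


Common zeros: {(1, 1), (1, 3)}; count = 2; Bézout bound = 4.

deg(f) = 2, deg(g) = 2, so Bézout bound = 4.
Scan x ∈ F_5. For each x, list the y ∈ F_5 with f(x, y) ≡ 0 and those with g(x, y) ≡ 0 (mod 5); the common zeros in that column are the intersection.
  x = 0: f ≡ 0 at y ∈ {1, 4}; g ≡ 0 at y ∈ ∅; common: ∅.
  x = 1: f ≡ 0 at y ∈ {1, 3}; g ≡ 0 at y ∈ {1, 3}; common: {1, 3}.
  x = 2: f ≡ 0 at y ∈ {4}; g ≡ 0 at y ∈ {0, 2}; common: ∅.
  x = 3: f ≡ 0 at y ∈ ∅; g ≡ 0 at y ∈ ∅; common: ∅.
  x = 4: f ≡ 0 at y ∈ {3}; g ≡ 0 at y ∈ ∅; common: ∅.
Collecting: common zeros = {(1, 1), (1, 3)}, so the count is 2.
Comparison with the Bézout bound: 2 ≤ 4 = deg(f)·deg(g), as expected for curves with no common component (the affine F_5-count falls short of the bound because intersections may lie at infinity, over extension fields, or carry multiplicity).


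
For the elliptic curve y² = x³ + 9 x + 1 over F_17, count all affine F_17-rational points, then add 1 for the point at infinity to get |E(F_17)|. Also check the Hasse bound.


Affine points = {(0, 1), (0, 16), (3, 2), (3, 15), (4, 4), (4, 13), (5, 1), (5, 16), (6, 4), (6, 13), (7, 4), (7, 13), (12, 1), (12, 16), (14, 7), (14, 10), (15, 3), (15, 14), (16, 5), (16, 12)}; affine count = 20; |E(F_17)| = 21.

Discriminant check: Δ ∝ 4a³ + 27b² = 4·9³ + 27·1² = 4·729 + 27·1 ≡ 2 (mod 17). Nonzero ⇒ E is nonsingular.
For each x ∈ F_17, compute rhs = x³ + 9·x + 1 mod 17, then count y ∈ F_17 with y² ≡ rhs.
  x = 0: rhs = 1, matching y values: 1, 16 (2 points).
  x = 1: rhs = 11, matching y values: none (0 points).
  x = 2: rhs = 10, matching y values: none (0 points).
  x = 3: rhs = 4, matching y values: 2, 15 (2 points).
  x = 4: rhs = 16, matching y values: 4, 13 (2 points).
  x = 5: rhs = 1, matching y values: 1, 16 (2 points).
  x = 6: rhs = 16, matching y values: 4, 13 (2 points).
  x = 7: rhs = 16, matching y values: 4, 13 (2 points).
  x = 8: rhs = 7, matching y values: none (0 points).
  x = 9: rhs = 12, matching y values: none (0 points).
  x = 10: rhs = 3, matching y values: none (0 points).
  x = 11: rhs = 3, matching y values: none (0 points).
  x = 12: rhs = 1, matching y values: 1, 16 (2 points).
  x = 13: rhs = 3, matching y values: none (0 points).
  x = 14: rhs = 15, matching y values: 7, 10 (2 points).
  x = 15: rhs = 9, matching y values: 3, 14 (2 points).
  x = 16: rhs = 8, matching y values: 5, 12 (2 points).
Total affine count: 20.
Full point count |E(F_17)| = 20 + 1 = 21.
Hasse bound: |21 − (17+1)| = |3| = 3 ≤ 2√17 ≈ 8.2462 ✓.
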